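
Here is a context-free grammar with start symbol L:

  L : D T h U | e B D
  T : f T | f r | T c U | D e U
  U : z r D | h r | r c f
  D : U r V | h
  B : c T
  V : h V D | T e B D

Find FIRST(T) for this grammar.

{ f, h, r, z }

T : f T contributes {f}.
T : f r contributes {f}.
From T : T c U: add FIRST(T) = { f, h, r, z }.
From T : D e U: add FIRST(D) = { h, r, z }.
Union: FIRST(T) = { f, h, r, z }.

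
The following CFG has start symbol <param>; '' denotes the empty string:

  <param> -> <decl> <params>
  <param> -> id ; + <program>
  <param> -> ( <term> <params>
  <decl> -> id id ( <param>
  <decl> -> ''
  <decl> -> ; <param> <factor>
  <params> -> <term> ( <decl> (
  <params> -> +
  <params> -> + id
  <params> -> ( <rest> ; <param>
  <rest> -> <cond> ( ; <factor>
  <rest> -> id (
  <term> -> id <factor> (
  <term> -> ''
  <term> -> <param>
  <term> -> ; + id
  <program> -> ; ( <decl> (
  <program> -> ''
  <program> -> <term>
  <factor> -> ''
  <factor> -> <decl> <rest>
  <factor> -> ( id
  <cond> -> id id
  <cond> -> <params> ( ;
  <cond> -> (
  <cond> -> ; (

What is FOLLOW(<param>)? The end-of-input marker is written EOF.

<param> is the start symbol, so EOF ∈ FOLLOW(<param>).
In <decl> -> id id ( <param>: <param> is at the end, add FOLLOW(<decl>) = { (, +, ;, id }.
In <decl> -> ; <param> <factor>: add FIRST(<factor>)\{''} = { (, +, ;, id }.
  Since <factor> is nullable, also add FOLLOW(<decl>) = { (, +, ;, id }.
In <params> -> ( <rest> ; <param>: <param> is at the end, add FOLLOW(<params>) = { EOF, (, +, ;, id }.
In <term> -> <param>: <param> is at the end, add FOLLOW(<term>) = { EOF, (, +, ;, id }.
Union: FOLLOW(<param>) = { EOF, (, +, ;, id }.

{ EOF, (, +, ;, id }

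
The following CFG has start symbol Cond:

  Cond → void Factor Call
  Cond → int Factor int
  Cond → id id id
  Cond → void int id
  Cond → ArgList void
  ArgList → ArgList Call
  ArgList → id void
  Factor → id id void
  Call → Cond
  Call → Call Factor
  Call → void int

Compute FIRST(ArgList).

{ id }

From ArgList → ArgList Call: add FIRST(ArgList) = { id }.
ArgList → id void contributes {id}.
Union: FIRST(ArgList) = { id }.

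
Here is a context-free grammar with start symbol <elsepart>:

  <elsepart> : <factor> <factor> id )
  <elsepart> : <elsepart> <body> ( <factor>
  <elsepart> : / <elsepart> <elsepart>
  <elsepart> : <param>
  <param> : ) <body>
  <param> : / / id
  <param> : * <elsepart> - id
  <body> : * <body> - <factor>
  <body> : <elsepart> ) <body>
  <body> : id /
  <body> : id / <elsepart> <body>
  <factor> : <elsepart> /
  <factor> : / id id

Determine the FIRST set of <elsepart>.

From <elsepart> : <factor> <factor> id ): add FIRST(<factor>) = { ), *, / }.
From <elsepart> : <elsepart> <body> ( <factor>: add FIRST(<elsepart>) = { ), *, / }.
<elsepart> : / <elsepart> <elsepart> contributes {/}.
From <elsepart> : <param>: add FIRST(<param>) = { ), *, / }.
Union: FIRST(<elsepart>) = { ), *, / }.

{ ), *, / }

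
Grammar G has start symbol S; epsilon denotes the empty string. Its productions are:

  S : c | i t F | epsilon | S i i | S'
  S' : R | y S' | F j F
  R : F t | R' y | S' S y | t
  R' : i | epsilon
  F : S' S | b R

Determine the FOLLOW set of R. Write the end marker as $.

{ $, b, c, i, j, t, y }

In S' : R: R is at the end, add FOLLOW(S') = { $, b, c, i, j, t, y }.
In F : b R: R is at the end, add FOLLOW(F) = { $, b, c, i, j, t, y }.
Union: FOLLOW(R) = { $, b, c, i, j, t, y }.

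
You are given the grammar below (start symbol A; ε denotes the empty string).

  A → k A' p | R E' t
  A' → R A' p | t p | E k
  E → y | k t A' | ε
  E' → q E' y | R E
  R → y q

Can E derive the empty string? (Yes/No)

E has an ε-production, so E ⇒ ε.

Yes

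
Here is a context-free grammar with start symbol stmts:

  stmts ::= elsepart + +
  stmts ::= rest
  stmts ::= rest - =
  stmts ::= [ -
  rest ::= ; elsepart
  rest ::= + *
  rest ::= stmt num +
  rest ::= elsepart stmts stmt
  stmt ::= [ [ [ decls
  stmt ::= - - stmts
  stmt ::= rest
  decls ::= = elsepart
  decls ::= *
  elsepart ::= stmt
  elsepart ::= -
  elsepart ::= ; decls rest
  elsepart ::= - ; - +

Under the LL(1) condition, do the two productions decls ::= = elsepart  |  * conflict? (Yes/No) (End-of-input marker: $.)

No

FIRST(= elsepart) = { = } and FIRST(*) = { * }.
The FIRST sets are disjoint and neither alternative is nullable — no conflict.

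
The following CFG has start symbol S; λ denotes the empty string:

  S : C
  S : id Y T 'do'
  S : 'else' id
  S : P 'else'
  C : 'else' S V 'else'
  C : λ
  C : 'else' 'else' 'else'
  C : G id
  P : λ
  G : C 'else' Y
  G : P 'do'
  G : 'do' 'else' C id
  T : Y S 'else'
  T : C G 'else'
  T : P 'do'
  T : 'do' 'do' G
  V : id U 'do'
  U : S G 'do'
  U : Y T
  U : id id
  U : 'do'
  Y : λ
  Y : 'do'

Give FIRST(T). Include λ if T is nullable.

From T : Y S 'else': Y, S nullable, take FIRST(Y) ∪ FIRST(S) ∪ {'else'} = { 'do', 'else', id }.
From T : C G 'else': C nullable, take FIRST(C) ∪ FIRST(G) = { 'do', 'else' }.
From T : P 'do': P nullable, take FIRST(P) ∪ {'do'} = { 'do' }.
T : 'do' 'do' G contributes {'do'}.
Union: FIRST(T) = { 'do', 'else', id }.

{ 'do', 'else', id }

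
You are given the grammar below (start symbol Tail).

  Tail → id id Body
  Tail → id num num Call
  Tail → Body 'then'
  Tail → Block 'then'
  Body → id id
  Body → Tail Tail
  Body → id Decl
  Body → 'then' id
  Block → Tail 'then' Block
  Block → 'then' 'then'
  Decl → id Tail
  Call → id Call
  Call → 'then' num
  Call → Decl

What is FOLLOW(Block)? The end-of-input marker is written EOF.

In Tail → Block 'then': add FIRST('then') = { 'then' }.
In Block → Tail 'then' Block: Block is at the end, add FOLLOW(Block) = { 'then' }.
Union: FOLLOW(Block) = { 'then' }.

{ 'then' }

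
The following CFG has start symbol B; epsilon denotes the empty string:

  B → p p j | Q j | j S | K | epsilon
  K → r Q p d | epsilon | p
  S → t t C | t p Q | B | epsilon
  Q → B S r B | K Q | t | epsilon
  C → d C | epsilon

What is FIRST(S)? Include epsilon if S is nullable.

S → t t C contributes {t}.
S → t p Q contributes {t}.
From S → B: add FIRST(B) = { j, p, r, t, epsilon } (including epsilon since B is nullable).
S → epsilon contributes epsilon.
Union: FIRST(S) = { j, p, r, t, epsilon }.

{ j, p, r, t, epsilon }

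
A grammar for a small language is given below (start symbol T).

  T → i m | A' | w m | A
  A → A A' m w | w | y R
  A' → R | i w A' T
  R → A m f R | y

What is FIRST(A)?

{ w, y }

From A → A A' m w: add FIRST(A) = { w, y }.
A → w contributes {w}.
A → y R contributes {y}.
Union: FIRST(A) = { w, y }.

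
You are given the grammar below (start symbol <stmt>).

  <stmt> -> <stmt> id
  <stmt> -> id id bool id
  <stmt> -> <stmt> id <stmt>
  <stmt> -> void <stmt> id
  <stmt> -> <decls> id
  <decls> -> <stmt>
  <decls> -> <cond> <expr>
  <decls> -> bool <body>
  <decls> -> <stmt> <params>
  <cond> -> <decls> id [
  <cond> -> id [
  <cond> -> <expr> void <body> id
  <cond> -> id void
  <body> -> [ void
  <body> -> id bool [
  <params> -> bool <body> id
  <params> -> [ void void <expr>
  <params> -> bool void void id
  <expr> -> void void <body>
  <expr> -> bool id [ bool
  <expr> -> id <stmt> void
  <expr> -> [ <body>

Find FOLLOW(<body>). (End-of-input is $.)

In <decls> -> bool <body>: <body> is at the end, add FOLLOW(<decls>) = { id }.
In <cond> -> <expr> void <body> id: add FIRST(id) = { id }.
In <params> -> bool <body> id: add FIRST(id) = { id }.
In <expr> -> void void <body>: <body> is at the end, add FOLLOW(<expr>) = { id, void }.
In <expr> -> [ <body>: <body> is at the end, add FOLLOW(<expr>) = { id, void }.
Union: FOLLOW(<body>) = { id, void }.

{ id, void }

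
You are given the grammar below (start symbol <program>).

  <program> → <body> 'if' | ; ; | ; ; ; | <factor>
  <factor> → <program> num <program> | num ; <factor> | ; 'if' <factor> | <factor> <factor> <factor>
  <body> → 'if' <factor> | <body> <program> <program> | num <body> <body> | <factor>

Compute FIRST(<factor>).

{ 'if', ;, num }

From <factor> → <program> num <program>: add FIRST(<program>) = { 'if', ;, num }.
<factor> → num ; <factor> contributes {num}.
<factor> → ; 'if' <factor> contributes {;}.
From <factor> → <factor> <factor> <factor>: add FIRST(<factor>) = { 'if', ;, num }.
Union: FIRST(<factor>) = { 'if', ;, num }.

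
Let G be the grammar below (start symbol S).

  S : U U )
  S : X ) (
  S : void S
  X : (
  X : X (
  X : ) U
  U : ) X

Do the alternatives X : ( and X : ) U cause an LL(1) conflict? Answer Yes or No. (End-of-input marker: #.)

No

FIRST(() = { ( } and FIRST() U) = { ) }.
The FIRST sets are disjoint and neither alternative is nullable — no conflict.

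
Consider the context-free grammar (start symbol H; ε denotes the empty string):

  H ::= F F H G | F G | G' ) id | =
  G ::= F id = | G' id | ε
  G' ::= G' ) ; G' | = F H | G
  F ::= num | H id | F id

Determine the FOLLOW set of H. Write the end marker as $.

H is the start symbol, so $ ∈ FOLLOW(H).
In H ::= F F H G: add FIRST(G)\{ε} = { ), =, id, num }.
  Since G is nullable, also add FOLLOW(H) = { $, ), =, id, num }.
In G' ::= = F H: H is at the end, add FOLLOW(G') = { ), id }.
In F ::= H id: add FIRST(id) = { id }.
Union: FOLLOW(H) = { $, ), =, id, num }.

{ $, ), =, id, num }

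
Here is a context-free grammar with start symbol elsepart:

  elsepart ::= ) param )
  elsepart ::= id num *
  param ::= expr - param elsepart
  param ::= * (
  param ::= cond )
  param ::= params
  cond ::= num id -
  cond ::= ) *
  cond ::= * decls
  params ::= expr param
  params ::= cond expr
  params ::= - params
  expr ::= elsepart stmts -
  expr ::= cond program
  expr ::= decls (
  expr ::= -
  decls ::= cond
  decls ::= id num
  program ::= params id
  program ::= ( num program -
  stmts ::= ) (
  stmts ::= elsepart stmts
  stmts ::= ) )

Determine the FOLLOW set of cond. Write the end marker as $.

{ (, ), *, -, id, num }

In param ::= cond ): add FIRST()) = { ) }.
In params ::= cond expr: add FIRST(expr) = { ), *, -, id, num }.
In expr ::= cond program: add FIRST(program) = { (, ), *, -, id, num }.
In decls ::= cond: cond is at the end, add FOLLOW(decls) = { (, ), *, -, id, num }.
Union: FOLLOW(cond) = { (, ), *, -, id, num }.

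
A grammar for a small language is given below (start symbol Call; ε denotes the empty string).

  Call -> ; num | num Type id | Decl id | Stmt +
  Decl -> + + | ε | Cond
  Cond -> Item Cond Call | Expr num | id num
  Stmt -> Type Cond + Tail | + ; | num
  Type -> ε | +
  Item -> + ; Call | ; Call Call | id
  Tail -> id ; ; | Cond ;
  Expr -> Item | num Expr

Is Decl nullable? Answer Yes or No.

Decl has an ε-production, so Decl ⇒ ε.

Yes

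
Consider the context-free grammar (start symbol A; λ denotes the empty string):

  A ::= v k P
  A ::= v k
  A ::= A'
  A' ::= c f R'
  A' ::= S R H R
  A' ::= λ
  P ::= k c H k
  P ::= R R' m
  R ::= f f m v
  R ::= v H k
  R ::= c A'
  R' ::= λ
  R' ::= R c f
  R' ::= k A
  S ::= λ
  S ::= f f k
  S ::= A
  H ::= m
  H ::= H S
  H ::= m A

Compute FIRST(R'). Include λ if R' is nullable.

{ c, f, k, v, λ }

R' ::= λ contributes λ.
From R' ::= R c f: add FIRST(R) = { c, f, v }.
R' ::= k A contributes {k}.
Union: FIRST(R') = { c, f, k, v, λ }.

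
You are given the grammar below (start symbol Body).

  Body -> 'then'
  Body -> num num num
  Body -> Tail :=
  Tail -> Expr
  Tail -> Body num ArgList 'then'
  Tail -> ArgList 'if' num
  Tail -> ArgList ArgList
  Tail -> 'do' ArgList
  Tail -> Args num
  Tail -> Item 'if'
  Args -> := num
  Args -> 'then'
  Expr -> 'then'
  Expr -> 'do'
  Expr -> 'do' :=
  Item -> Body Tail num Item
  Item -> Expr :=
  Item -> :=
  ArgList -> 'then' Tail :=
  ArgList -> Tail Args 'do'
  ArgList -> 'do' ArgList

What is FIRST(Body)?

{ 'do', 'then', :=, num }

Body -> 'then' contributes {'then'}.
Body -> num num num contributes {num}.
From Body -> Tail :=: add FIRST(Tail) = { 'do', 'then', :=, num }.
Union: FIRST(Body) = { 'do', 'then', :=, num }.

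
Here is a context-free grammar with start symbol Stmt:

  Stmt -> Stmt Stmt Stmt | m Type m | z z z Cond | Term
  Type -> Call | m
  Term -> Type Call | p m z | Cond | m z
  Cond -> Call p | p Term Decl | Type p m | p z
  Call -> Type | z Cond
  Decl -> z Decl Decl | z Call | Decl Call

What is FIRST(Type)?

From Type -> Call: add FIRST(Call) = { m, z }.
Type -> m contributes {m}.
Union: FIRST(Type) = { m, z }.

{ m, z }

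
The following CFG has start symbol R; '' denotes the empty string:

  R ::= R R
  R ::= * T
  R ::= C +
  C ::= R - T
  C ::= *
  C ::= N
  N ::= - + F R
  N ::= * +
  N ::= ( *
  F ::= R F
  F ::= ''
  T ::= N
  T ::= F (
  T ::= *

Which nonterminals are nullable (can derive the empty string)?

Directly nullable (have an ''-production): F.
No other nonterminal has a production whose RHS symbols are all nullable.

{ F }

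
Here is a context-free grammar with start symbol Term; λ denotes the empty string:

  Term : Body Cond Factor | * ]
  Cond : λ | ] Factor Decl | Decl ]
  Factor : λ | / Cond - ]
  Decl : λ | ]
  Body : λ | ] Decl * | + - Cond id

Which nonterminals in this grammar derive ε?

Directly nullable (have an λ-production): Cond, Factor, Decl, Body.
Term : Body Cond Factor with every symbol nullable, so Term is nullable.

{ Body, Cond, Decl, Factor, Term }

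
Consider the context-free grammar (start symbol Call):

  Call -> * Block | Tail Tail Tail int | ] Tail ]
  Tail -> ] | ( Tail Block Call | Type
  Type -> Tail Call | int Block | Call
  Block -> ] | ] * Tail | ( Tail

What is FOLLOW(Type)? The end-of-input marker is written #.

{ #, (, *, ], int }

In Tail -> Type: Type is at the end, add FOLLOW(Tail) = { #, (, *, ], int }.
Union: FOLLOW(Type) = { #, (, *, ], int }.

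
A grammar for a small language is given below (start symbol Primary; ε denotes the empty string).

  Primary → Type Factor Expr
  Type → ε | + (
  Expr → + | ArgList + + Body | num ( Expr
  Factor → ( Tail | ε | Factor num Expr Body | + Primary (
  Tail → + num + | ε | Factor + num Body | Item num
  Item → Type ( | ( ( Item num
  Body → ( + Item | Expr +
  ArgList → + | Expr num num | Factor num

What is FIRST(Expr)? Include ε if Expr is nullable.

{ (, +, num }

Expr → + contributes {+}.
From Expr → ArgList + + Body: add FIRST(ArgList) = { (, +, num }.
Expr → num ( Expr contributes {num}.
Union: FIRST(Expr) = { (, +, num }.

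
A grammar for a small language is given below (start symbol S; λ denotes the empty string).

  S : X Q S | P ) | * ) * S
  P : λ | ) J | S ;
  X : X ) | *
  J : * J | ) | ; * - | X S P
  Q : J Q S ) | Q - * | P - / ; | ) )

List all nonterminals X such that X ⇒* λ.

Directly nullable (have an λ-production): P.
No other nonterminal has a production whose RHS symbols are all nullable.

{ P }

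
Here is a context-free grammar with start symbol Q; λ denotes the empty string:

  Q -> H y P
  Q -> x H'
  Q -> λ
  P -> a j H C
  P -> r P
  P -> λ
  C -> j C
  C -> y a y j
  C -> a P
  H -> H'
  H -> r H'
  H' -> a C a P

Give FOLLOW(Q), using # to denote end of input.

{ # }

Q is the start symbol, so # ∈ FOLLOW(Q).
Union: FOLLOW(Q) = { # }.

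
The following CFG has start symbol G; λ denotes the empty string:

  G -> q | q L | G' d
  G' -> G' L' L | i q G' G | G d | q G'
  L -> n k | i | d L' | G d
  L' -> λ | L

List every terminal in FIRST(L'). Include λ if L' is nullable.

L' -> λ contributes λ.
From L' -> L: add FIRST(L) = { d, i, n, q }.
Union: FIRST(L') = { d, i, n, q, λ }.

{ d, i, n, q, λ }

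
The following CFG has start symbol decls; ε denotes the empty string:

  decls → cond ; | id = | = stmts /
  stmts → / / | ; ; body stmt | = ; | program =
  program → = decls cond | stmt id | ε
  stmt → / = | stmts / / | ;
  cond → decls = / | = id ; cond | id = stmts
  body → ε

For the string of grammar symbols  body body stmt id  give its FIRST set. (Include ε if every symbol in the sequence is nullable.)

{ /, ;, = }

Add FIRST(body)\{ε} = {  }; body is nullable, continue.
Add FIRST(body)\{ε} = {  }; body is nullable, continue.
Add FIRST(stmt) = { /, ;, = }; stmt is not nullable, stop.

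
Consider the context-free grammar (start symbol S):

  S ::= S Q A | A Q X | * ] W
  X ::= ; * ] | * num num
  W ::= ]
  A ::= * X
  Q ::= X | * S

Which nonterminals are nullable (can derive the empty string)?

{ } (none)

No nonterminal has an empty production or an RHS whose symbols are all nullable.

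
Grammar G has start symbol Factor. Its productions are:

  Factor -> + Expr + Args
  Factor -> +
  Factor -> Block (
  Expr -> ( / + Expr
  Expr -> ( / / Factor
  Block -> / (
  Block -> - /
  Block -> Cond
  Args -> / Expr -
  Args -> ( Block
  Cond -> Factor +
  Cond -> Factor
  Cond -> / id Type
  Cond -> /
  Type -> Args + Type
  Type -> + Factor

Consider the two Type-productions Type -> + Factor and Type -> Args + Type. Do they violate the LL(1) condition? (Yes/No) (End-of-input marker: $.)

No

FIRST(+ Factor) = { + } and FIRST(Args + Type) = { (, / }.
The FIRST sets are disjoint and neither alternative is nullable — no conflict.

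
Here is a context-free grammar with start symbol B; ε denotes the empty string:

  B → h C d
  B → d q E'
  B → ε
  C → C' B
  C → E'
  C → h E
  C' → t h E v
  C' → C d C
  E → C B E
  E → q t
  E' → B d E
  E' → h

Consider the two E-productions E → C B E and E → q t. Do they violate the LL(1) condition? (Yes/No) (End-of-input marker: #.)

FIRST(C B E) = { d, h, t } and FIRST(q t) = { q }.
The FIRST sets are disjoint and neither alternative is nullable — no conflict.

No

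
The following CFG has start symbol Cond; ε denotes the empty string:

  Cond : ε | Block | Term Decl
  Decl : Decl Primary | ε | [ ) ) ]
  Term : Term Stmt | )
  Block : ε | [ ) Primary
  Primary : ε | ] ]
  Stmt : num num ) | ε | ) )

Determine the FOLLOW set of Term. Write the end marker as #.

{ #, ), [, ], num }

In Cond : Term Decl: add FIRST(Decl)\{ε} = { [, ] }.
  Since Decl is nullable, also add FOLLOW(Cond) = { # }.
In Term : Term Stmt: add FIRST(Stmt)\{ε} = { ), num }.
  Since Stmt is nullable, also add FOLLOW(Term) = { #, ), [, ], num }.
Union: FOLLOW(Term) = { #, ), [, ], num }.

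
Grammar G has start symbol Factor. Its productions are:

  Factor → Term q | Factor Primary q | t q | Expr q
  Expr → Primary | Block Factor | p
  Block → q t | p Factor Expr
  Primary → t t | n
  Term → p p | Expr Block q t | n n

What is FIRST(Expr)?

From Expr → Primary: add FIRST(Primary) = { n, t }.
From Expr → Block Factor: add FIRST(Block) = { p, q }.
Expr → p contributes {p}.
Union: FIRST(Expr) = { n, p, q, t }.

{ n, p, q, t }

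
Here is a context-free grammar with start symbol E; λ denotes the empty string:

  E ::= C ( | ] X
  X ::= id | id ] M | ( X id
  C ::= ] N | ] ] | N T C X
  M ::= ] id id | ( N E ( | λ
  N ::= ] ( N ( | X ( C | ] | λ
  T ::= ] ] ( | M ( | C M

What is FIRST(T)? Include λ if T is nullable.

{ (, ], id }

T ::= ] ] ( contributes {]}.
From T ::= M (: M nullable, take FIRST(M) ∪ {(} = { (, ] }.
From T ::= C M: add FIRST(C) = { (, ], id }.
Union: FIRST(T) = { (, ], id }.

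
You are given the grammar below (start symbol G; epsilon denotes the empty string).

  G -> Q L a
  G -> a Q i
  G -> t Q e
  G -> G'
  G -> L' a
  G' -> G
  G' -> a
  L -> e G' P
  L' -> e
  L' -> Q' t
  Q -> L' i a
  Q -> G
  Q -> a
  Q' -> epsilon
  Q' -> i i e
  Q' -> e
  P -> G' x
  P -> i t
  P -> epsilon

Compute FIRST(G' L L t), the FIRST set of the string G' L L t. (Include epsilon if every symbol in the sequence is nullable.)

Add FIRST(G') = { a, e, i, t }; G' is not nullable, stop.

{ a, e, i, t }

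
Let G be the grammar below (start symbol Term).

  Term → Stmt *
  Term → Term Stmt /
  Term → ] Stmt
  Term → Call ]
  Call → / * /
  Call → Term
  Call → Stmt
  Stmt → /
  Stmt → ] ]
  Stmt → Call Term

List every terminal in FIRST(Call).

Call → / * / contributes {/}.
From Call → Term: add FIRST(Term) = { /, ] }.
From Call → Stmt: add FIRST(Stmt) = { /, ] }.
Union: FIRST(Call) = { /, ] }.

{ /, ] }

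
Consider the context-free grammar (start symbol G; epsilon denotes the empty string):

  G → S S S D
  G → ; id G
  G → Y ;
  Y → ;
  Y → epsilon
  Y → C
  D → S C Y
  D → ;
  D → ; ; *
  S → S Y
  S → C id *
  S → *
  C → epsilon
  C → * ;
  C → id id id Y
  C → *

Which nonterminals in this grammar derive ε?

Directly nullable (have an epsilon-production): Y, C.
No other nonterminal has a production whose RHS symbols are all nullable.

{ C, Y }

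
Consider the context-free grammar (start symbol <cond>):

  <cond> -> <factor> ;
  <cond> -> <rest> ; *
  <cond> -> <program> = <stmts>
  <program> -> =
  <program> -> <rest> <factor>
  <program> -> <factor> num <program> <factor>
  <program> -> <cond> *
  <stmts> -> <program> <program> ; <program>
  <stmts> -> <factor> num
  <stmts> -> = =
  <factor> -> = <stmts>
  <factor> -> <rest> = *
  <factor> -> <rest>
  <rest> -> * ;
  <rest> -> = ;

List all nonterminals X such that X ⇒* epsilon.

No nonterminal has an empty production or an RHS whose symbols are all nullable.

{ } (none)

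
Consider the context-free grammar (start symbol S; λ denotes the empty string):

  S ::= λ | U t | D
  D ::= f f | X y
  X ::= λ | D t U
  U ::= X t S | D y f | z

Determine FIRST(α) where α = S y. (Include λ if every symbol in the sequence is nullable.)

Add FIRST(S)\{λ} = { f, t, y, z }; S is nullable, continue.
y is a terminal; add {y} and stop.

{ f, t, y, z }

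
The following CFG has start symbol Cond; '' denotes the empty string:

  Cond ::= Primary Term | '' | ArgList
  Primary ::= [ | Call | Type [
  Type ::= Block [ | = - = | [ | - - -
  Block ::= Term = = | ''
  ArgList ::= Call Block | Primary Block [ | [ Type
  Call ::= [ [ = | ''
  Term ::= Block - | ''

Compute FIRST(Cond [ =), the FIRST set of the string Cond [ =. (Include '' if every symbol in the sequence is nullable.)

{ -, =, [ }

Add FIRST(Cond)\{''} = { -, =, [ }; Cond is nullable, continue.
[ is a terminal; add {[} and stop.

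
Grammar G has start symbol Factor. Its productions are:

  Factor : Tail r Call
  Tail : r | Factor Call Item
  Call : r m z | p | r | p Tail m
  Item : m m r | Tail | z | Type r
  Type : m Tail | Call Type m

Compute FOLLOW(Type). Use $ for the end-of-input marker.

{ m, r }

In Item : Type r: add FIRST(r) = { r }.
In Type : Call Type m: add FIRST(m) = { m }.
Union: FOLLOW(Type) = { m, r }.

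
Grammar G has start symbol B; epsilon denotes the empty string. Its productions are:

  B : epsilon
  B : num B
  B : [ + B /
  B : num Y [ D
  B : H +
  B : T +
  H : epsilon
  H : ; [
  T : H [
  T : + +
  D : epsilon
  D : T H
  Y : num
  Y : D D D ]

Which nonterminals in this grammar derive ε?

{ B, D, H }

Directly nullable (have an epsilon-production): B, H, D.
No other nonterminal has a production whose RHS symbols are all nullable.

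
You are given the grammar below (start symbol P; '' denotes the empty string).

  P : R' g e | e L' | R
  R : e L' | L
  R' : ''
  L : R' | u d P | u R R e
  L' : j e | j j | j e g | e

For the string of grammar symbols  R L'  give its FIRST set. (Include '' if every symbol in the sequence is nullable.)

{ e, j, u }

Add FIRST(R)\{''} = { e, u }; R is nullable, continue.
Add FIRST(L') = { e, j }; L' is not nullable, stop.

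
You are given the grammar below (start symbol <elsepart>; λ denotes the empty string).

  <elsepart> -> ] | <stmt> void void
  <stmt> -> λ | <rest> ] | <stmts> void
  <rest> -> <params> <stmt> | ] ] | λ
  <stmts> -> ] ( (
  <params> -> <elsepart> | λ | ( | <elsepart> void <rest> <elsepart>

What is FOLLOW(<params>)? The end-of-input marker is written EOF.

{ (, ], void }

In <rest> -> <params> <stmt>: add FIRST(<stmt>)\{λ} = { (, ], void }.
  Since <stmt> is nullable, also add FOLLOW(<rest>) = { (, ], void }.
Union: FOLLOW(<params>) = { (, ], void }.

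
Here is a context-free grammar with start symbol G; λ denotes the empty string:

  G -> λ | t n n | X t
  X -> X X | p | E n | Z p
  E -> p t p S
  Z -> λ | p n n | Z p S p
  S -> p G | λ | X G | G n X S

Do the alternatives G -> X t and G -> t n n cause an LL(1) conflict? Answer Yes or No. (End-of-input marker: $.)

FIRST(X t) = { p } and FIRST(t n n) = { t }.
The FIRST sets are disjoint and neither alternative is nullable — no conflict.

No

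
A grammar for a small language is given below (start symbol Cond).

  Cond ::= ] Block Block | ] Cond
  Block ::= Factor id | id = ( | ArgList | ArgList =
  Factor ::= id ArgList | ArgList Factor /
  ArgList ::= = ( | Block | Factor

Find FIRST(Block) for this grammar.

From Block ::= Factor id: add FIRST(Factor) = { =, id }.
Block ::= id = ( contributes {id}.
From Block ::= ArgList: add FIRST(ArgList) = { =, id }.
From Block ::= ArgList =: add FIRST(ArgList) = { =, id }.
Union: FIRST(Block) = { =, id }.

{ =, id }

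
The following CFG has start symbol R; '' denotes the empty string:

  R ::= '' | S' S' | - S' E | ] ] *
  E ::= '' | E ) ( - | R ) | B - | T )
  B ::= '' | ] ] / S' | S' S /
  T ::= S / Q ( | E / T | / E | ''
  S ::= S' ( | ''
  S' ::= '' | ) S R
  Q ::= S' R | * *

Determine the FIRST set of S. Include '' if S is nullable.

{ (, ), '' }

From S ::= S' (: S' nullable, take FIRST(S') ∪ {(} = { (, ) }.
S ::= '' contributes ''.
Union: FIRST(S) = { (, ), '' }.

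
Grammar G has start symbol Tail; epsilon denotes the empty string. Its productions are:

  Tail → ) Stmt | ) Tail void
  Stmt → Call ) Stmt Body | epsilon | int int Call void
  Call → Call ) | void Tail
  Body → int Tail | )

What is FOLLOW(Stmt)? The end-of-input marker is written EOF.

{ EOF, ), int, void }

In Tail → ) Stmt: Stmt is at the end, add FOLLOW(Tail) = { EOF, ), int, void }.
In Stmt → Call ) Stmt Body: add FIRST(Body) = { ), int }.
Union: FOLLOW(Stmt) = { EOF, ), int, void }.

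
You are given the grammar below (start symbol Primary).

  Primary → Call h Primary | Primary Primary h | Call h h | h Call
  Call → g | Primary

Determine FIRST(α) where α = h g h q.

{ h }

h is a terminal; add {h} and stop.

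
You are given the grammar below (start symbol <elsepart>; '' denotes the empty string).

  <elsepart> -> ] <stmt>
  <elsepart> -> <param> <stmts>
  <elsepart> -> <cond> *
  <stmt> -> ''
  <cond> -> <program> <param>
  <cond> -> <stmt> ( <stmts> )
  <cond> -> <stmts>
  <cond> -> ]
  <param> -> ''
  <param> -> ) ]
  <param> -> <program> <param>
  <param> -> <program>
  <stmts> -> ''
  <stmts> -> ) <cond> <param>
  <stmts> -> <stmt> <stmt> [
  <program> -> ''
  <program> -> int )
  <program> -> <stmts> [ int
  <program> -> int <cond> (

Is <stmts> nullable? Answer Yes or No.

Yes

<stmts> has an ''-production, so <stmts> ⇒ ''.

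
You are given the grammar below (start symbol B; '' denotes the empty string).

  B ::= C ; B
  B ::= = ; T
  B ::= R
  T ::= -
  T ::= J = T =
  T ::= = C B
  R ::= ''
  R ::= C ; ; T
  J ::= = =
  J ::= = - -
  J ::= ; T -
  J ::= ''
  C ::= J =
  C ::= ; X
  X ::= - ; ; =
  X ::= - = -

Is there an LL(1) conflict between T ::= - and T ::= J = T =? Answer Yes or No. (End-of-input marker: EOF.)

FIRST(-) = { - } and FIRST(J = T =) = { ;, = }.
The FIRST sets are disjoint and neither alternative is nullable — no conflict.

No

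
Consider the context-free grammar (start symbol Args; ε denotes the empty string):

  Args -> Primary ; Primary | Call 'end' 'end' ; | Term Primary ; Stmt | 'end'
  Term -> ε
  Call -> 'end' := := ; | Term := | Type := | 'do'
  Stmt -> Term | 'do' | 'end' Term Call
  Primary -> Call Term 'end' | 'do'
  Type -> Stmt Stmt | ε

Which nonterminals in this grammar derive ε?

{ Stmt, Term, Type }

Directly nullable (have an ε-production): Term, Type.
Stmt -> Term with every symbol nullable, so Stmt is nullable.
No other nonterminal has a production whose RHS symbols are all nullable.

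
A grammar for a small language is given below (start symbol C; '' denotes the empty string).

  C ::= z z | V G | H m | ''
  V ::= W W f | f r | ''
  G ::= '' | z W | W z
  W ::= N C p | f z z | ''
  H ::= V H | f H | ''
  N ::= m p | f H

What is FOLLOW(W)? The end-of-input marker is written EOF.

In V ::= W W f: add FIRST(W f) = { f, m }.
In V ::= W W f: add FIRST(f) = { f }.
In G ::= z W: W is at the end, add FOLLOW(G) = { EOF, p }.
In G ::= W z: add FIRST(z) = { z }.
Union: FOLLOW(W) = { EOF, f, m, p, z }.

{ EOF, f, m, p, z }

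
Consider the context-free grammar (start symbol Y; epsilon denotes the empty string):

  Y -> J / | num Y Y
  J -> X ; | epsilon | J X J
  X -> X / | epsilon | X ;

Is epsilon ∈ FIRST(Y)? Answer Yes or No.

Nullable nonterminals: J, X.
No production of Y has an RHS whose symbols are all nullable, so Y is not nullable.

No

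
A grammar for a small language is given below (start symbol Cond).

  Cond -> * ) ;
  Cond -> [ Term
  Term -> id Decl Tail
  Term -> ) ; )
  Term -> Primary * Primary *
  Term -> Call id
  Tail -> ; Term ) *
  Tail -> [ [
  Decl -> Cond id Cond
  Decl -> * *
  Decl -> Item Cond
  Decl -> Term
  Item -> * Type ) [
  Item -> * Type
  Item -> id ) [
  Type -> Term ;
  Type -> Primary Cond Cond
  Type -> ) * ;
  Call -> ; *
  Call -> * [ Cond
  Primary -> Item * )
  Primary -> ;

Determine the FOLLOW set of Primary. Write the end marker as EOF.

{ *, [ }

In Term -> Primary * Primary *: add FIRST(* Primary *) = { * }.
In Term -> Primary * Primary *: add FIRST(*) = { * }.
In Type -> Primary Cond Cond: add FIRST(Cond Cond) = { *, [ }.
Union: FOLLOW(Primary) = { *, [ }.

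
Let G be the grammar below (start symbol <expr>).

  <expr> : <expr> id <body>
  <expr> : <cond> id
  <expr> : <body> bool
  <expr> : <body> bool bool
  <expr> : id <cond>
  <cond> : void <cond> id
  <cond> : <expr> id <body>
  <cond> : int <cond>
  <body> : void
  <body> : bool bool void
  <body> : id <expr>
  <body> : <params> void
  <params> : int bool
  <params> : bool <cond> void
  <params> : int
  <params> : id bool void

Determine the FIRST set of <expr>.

From <expr> : <expr> id <body>: add FIRST(<expr>) = { bool, id, int, void }.
From <expr> : <cond> id: add FIRST(<cond>) = { bool, id, int, void }.
From <expr> : <body> bool: add FIRST(<body>) = { bool, id, int, void }.
From <expr> : <body> bool bool: add FIRST(<body>) = { bool, id, int, void }.
<expr> : id <cond> contributes {id}.
Union: FIRST(<expr>) = { bool, id, int, void }.

{ bool, id, int, void }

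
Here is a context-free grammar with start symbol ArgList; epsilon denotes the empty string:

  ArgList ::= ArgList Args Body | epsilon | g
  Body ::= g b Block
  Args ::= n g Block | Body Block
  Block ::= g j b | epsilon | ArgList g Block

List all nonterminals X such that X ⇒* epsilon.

{ ArgList, Block }

Directly nullable (have an epsilon-production): ArgList, Block.
No other nonterminal has a production whose RHS symbols are all nullable.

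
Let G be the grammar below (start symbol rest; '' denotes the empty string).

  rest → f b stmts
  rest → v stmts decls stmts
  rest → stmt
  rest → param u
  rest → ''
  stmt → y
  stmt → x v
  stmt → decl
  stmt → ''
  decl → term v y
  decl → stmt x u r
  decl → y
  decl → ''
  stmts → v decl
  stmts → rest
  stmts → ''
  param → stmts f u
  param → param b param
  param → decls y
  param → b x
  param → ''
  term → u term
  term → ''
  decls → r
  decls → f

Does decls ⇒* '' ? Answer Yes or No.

Nullable nonterminals: decl, param, rest, stmt, stmts, term.
No production of decls has an RHS whose symbols are all nullable, so decls is not nullable.

No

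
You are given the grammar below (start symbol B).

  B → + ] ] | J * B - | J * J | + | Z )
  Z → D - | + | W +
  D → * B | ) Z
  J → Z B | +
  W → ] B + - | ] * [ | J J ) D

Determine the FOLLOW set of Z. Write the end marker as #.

In B → Z ): add FIRST()) = { ) }.
In D → ) Z: Z is at the end, add FOLLOW(D) = { +, - }.
In J → Z B: add FIRST(B) = { ), *, +, ] }.
Union: FOLLOW(Z) = { ), *, +, -, ] }.

{ ), *, +, -, ] }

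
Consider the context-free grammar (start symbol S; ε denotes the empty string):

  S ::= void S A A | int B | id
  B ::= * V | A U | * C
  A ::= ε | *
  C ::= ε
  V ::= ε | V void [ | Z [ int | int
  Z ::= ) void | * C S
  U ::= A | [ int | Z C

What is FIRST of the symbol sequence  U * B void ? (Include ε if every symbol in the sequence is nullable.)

Add FIRST(U)\{ε} = { ), *, [ }; U is nullable, continue.
* is a terminal; add {*} and stop.

{ ), *, [ }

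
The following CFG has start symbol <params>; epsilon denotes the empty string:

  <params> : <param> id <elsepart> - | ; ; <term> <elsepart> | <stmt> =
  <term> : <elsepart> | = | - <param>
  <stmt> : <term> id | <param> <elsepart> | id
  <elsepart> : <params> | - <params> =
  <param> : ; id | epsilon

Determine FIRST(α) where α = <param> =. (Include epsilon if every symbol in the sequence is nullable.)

Add FIRST(<param>)\{epsilon} = { ; }; <param> is nullable, continue.
= is a terminal; add {=} and stop.

{ ;, = }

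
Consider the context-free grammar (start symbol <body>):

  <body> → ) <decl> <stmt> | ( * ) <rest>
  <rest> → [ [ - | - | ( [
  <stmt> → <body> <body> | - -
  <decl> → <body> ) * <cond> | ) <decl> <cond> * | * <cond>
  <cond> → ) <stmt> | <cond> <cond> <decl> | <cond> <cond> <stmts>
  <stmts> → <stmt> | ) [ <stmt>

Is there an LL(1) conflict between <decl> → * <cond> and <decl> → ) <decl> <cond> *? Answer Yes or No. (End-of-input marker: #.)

FIRST(* <cond>) = { * } and FIRST() <decl> <cond> *) = { ) }.
The FIRST sets are disjoint and neither alternative is nullable — no conflict.

No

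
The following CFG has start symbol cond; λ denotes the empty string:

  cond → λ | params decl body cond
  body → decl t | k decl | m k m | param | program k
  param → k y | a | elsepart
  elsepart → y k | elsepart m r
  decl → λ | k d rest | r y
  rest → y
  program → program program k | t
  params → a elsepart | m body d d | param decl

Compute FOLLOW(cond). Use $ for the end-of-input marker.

cond is the start symbol, so $ ∈ FOLLOW(cond).
In cond → params decl body cond: cond is at the end, add FOLLOW(cond) = { $ }.
Union: FOLLOW(cond) = { $ }.

{ $ }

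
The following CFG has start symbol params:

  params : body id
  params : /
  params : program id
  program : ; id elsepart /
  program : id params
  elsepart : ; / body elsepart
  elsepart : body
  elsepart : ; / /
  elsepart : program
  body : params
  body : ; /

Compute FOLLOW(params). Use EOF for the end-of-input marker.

{ EOF, /, ;, id }

params is the start symbol, so EOF ∈ FOLLOW(params).
In program : id params: params is at the end, add FOLLOW(program) = { /, id }.
In body : params: params is at the end, add FOLLOW(body) = { /, ;, id }.
Union: FOLLOW(params) = { EOF, /, ;, id }.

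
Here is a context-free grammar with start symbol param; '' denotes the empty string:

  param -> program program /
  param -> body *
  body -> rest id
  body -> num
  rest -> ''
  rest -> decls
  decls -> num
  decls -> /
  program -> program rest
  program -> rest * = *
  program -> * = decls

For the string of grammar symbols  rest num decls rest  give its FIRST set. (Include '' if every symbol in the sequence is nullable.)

{ /, num }

Add FIRST(rest)\{''} = { /, num }; rest is nullable, continue.
num is a terminal; add {num} and stop.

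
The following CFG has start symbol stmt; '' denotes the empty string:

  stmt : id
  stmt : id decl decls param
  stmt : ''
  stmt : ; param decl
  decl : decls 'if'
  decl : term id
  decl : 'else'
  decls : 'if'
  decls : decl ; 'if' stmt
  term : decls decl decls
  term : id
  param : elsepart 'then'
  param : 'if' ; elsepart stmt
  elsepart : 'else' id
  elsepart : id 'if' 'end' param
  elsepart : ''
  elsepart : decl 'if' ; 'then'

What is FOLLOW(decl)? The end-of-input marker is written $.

In stmt : id decl decls param: add FIRST(decls param) = { 'else', 'if', id }.
In stmt : ; param decl: decl is at the end, add FOLLOW(stmt) = { $, 'else', 'if', 'then', ;, id }.
In decls : decl ; 'if' stmt: add FIRST(; 'if' stmt) = { ; }.
In term : decls decl decls: add FIRST(decls) = { 'else', 'if', id }.
In elsepart : decl 'if' ; 'then': add FIRST('if' ; 'then') = { 'if' }.
Union: FOLLOW(decl) = { $, 'else', 'if', 'then', ;, id }.

{ $, 'else', 'if', 'then', ;, id }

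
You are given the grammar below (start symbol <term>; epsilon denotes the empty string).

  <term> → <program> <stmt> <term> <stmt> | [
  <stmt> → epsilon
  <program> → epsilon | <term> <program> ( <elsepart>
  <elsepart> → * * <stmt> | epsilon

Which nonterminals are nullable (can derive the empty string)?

{ <elsepart>, <program>, <stmt> }

Directly nullable (have an epsilon-production): <stmt>, <program>, <elsepart>.
No other nonterminal has a production whose RHS symbols are all nullable.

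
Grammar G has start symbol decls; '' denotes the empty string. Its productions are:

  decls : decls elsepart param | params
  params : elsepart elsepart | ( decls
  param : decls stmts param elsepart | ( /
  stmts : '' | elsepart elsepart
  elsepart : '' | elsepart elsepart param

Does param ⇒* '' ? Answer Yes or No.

No

Nullable nonterminals: decls, elsepart, params, stmts.
No production of param has an RHS whose symbols are all nullable, so param is not nullable.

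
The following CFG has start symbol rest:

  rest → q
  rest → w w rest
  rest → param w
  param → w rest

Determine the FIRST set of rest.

rest → q contributes {q}.
rest → w w rest contributes {w}.
From rest → param w: add FIRST(param) = { w }.
Union: FIRST(rest) = { q, w }.

{ q, w }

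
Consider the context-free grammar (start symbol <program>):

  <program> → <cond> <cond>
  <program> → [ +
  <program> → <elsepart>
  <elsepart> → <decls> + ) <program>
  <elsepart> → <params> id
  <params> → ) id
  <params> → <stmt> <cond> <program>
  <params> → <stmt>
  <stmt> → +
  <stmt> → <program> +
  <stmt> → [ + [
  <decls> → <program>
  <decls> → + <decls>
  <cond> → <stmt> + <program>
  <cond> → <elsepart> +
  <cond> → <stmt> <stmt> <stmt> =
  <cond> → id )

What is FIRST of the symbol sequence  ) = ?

{ ) }

) is a terminal; add {)} and stop.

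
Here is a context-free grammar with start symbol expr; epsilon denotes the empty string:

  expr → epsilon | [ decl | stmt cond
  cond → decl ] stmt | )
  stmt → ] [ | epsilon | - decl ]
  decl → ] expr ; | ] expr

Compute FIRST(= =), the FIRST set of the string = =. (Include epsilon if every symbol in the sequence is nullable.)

{ = }

= is a terminal; add {=} and stop.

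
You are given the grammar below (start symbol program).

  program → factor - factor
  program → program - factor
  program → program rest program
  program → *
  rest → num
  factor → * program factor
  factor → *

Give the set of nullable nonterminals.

No nonterminal has an empty production or an RHS whose symbols are all nullable.

{ } (none)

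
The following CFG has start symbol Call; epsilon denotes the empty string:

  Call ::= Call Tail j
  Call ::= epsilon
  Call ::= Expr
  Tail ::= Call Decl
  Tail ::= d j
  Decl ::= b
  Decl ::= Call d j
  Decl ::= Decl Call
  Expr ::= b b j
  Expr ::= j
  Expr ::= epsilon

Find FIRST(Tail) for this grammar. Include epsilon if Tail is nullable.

{ b, d, j }

From Tail ::= Call Decl: Call nullable, take FIRST(Call) ∪ FIRST(Decl) = { b, d, j }.
Tail ::= d j contributes {d}.
Union: FIRST(Tail) = { b, d, j }.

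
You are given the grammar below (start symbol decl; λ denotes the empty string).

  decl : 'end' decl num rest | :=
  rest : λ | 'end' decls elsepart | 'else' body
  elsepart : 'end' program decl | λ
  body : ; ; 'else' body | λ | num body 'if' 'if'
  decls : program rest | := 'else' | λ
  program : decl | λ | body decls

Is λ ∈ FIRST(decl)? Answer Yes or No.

No

Nullable nonterminals: body, decls, elsepart, program, rest.
No production of decl has an RHS whose symbols are all nullable, so decl is not nullable.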